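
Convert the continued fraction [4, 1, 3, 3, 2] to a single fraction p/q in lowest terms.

Fold from the inside: start with 2/1.
  3 + 1/2 = 7/2
  3 + 2/7 = 23/7
  1 + 7/23 = 30/23
  4 + 23/30 = 143/30

143/30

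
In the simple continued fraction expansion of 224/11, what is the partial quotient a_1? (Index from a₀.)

224 = 20·11 + 4   →  a_0 = 20
11 = 2·4 + 3   →  a_1 = 2

2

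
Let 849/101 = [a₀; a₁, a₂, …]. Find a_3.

6

849 = 8·101 + 41   →  a_0 = 8
101 = 2·41 + 19   →  a_1 = 2
41 = 2·19 + 3   →  a_2 = 2
19 = 6·3 + 1   →  a_3 = 6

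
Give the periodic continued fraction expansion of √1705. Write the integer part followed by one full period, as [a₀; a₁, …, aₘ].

[41; 3, 2, 3, 82]

a₀ = ⌊√1705⌋ = 41.
With m₀=0, d₀=1 and mₖ₊₁ = dₖaₖ − mₖ, dₖ₊₁ = (n − mₖ₊₁²)/dₖ, aₖ₊₁ = ⌊(a₀+mₖ₊₁)/dₖ₊₁⌋:
  k=1: m=41, d=24, a=3
  k=2: m=31, d=31, a=2
  k=3: m=31, d=24, a=3
  k=4: m=41, d=1, a=82
d=1 and a=2a₀=82 at k=4, so the next step gives (m, d) = (41, 24) again — its k=1 value — and the period has length 4.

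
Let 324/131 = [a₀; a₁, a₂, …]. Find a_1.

324 = 2·131 + 62   →  a_0 = 2
131 = 2·62 + 7   →  a_1 = 2

2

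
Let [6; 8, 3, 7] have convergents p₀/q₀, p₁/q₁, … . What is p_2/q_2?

153/25

Using pₖ = aₖpₖ₋₁ + pₖ₋₂, qₖ = aₖqₖ₋₁ + qₖ₋₂ (with p₋₁=1, p₋₂=0, q₋₁=0, q₋₂=1):
  k=0: a=6, p=6, q=1
  k=1: a=8, p=49, q=8
  k=2: a=3, p=153, q=25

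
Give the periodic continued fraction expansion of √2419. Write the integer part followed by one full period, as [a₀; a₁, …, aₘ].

a₀ = ⌊√2419⌋ = 49.
With m₀=0, d₀=1 and mₖ₊₁ = dₖaₖ − mₖ, dₖ₊₁ = (n − mₖ₊₁²)/dₖ, aₖ₊₁ = ⌊(a₀+mₖ₊₁)/dₖ₊₁⌋:
  k=1: m=49, d=18, a=5
  k=2: m=41, d=41, a=2
  k=3: m=41, d=18, a=5
  k=4: m=49, d=1, a=98
d=1 and a=2a₀=98 at k=4, so the next step gives (m, d) = (49, 18) again — its k=1 value — and the period has length 4.

[49; 5, 2, 5, 98]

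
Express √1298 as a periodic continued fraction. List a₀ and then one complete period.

a₀ = ⌊√1298⌋ = 36.
With m₀=0, d₀=1 and mₖ₊₁ = dₖaₖ − mₖ, dₖ₊₁ = (n − mₖ₊₁²)/dₖ, aₖ₊₁ = ⌊(a₀+mₖ₊₁)/dₖ₊₁⌋:
  k=1: m=36, d=2, a=36
  k=2: m=36, d=1, a=72
d=1 and a=2a₀=72 at k=2, so the next step gives (m, d) = (36, 2) again — its k=1 value — and the period has length 2.

[36; 36, 72]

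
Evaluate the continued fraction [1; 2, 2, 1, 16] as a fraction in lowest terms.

Using pₖ = aₖpₖ₋₁ + pₖ₋₂ and qₖ = aₖqₖ₋₁ + qₖ₋₂:
  k=0: a=1, p=1, q=1
  k=1: a=2, p=3, q=2
  k=2: a=2, p=7, q=5
  k=3: a=1, p=10, q=7
  k=4: a=16, p=167, q=117

167/117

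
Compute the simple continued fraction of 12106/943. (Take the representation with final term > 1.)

12106 = 12*943 + 790
943 = 1*790 + 153
790 = 5*153 + 25
153 = 6*25 + 3
25 = 8*3 + 1
3 = 3*1 + 0  (stop)
So 12106/943 = [12; 1, 5, 6, 8, 3].

[12; 1, 5, 6, 8, 3]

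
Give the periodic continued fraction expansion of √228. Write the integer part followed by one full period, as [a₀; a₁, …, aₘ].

[15; 10, 30]

a₀ = ⌊√228⌋ = 15.
With m₀=0, d₀=1 and mₖ₊₁ = dₖaₖ − mₖ, dₖ₊₁ = (n − mₖ₊₁²)/dₖ, aₖ₊₁ = ⌊(a₀+mₖ₊₁)/dₖ₊₁⌋:
  k=1: m=15, d=3, a=10
  k=2: m=15, d=1, a=30
d=1 and a=2a₀=30 at k=2, so the next step gives (m, d) = (15, 3) again — its k=1 value — and the period has length 2.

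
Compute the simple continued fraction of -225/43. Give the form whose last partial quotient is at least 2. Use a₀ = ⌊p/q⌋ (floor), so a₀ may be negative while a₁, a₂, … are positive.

[-6; 1, 3, 3, 3]

-225 = -6·43 + 33
43 = 1·33 + 10
33 = 3·10 + 3
10 = 3·3 + 1
3 = 3·1 + 0  (stop)
So -225/43 = [-6; 1, 3, 3, 3].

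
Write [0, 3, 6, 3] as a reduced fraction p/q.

Fold from the inside: start with 3/1.
  6 + 1/3 = 19/3
  3 + 3/19 = 60/19
  0 + 19/60 = 19/60

19/60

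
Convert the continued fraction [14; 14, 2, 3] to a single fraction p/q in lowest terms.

Using pₖ = aₖpₖ₋₁ + pₖ₋₂ and qₖ = aₖqₖ₋₁ + qₖ₋₂:
  k=0: a=14, p=14, q=1
  k=1: a=14, p=197, q=14
  k=2: a=2, p=408, q=29
  k=3: a=3, p=1421, q=101

1421/101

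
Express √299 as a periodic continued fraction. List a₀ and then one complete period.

a₀ = ⌊√299⌋ = 17.
With m₀=0, d₀=1 and mₖ₊₁ = dₖaₖ − mₖ, dₖ₊₁ = (n − mₖ₊₁²)/dₖ, aₖ₊₁ = ⌊(a₀+mₖ₊₁)/dₖ₊₁⌋:
  k=1: m=17, d=10, a=3
  k=2: m=13, d=13, a=2
  k=3: m=13, d=10, a=3
  k=4: m=17, d=1, a=34
d=1 and a=2a₀=34 at k=4, so the next step gives (m, d) = (17, 10) again — its k=1 value — and the period has length 4.

[17; 3, 2, 3, 34]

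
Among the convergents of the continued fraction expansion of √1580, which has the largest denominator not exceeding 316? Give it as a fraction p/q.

12521/315

√1580 = [39; 1, 2, 1, 78, …] (period length 4).
Convergents:
  p_0/q_0 = 39/1
  p_1/q_1 = 40/1
  p_2/q_2 = 119/3
  p_3/q_3 = 159/4
  p_4/q_4 = 12521/315
  p_5/q_5 = 12680/319
q_4 = 315 ≤ 316 < 319 = q_5, so the answer is 12521/315.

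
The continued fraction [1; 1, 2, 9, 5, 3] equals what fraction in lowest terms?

Fold from the inside: start with 3/1.
  5 + 1/3 = 16/3
  9 + 3/16 = 147/16
  2 + 16/147 = 310/147
  1 + 147/310 = 457/310
  1 + 310/457 = 767/457

767/457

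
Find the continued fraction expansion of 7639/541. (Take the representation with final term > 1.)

[14; 8, 3, 10, 2]

7639 = 14·541 + 65
541 = 8·65 + 21
65 = 3·21 + 2
21 = 10·2 + 1
2 = 2·1 + 0  (stop)
So 7639/541 = [14; 8, 3, 10, 2].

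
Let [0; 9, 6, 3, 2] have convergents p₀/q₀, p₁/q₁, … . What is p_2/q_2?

Using pₖ = aₖpₖ₋₁ + pₖ₋₂, qₖ = aₖqₖ₋₁ + qₖ₋₂ (with p₋₁=1, p₋₂=0, q₋₁=0, q₋₂=1):
  k=0: a=0, p=0, q=1
  k=1: a=9, p=1, q=9
  k=2: a=6, p=6, q=55

6/55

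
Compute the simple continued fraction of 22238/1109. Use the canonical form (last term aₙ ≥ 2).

[20; 19, 8, 3, 2]

22238 = 20*1109 + 58
1109 = 19*58 + 7
58 = 8*7 + 2
7 = 3*2 + 1
2 = 2*1 + 0  (stop)
So 22238/1109 = [20; 19, 8, 3, 2].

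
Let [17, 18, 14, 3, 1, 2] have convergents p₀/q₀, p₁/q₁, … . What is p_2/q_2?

4315/253

Using pₖ = aₖpₖ₋₁ + pₖ₋₂, qₖ = aₖqₖ₋₁ + qₖ₋₂ (with p₋₁=1, p₋₂=0, q₋₁=0, q₋₂=1):
  k=0: a=17, p=17, q=1
  k=1: a=18, p=307, q=18
  k=2: a=14, p=4315, q=253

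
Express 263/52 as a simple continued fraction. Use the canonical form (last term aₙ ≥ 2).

263 = 5·52 + 3
52 = 17·3 + 1
3 = 3·1 + 0  (stop)
So 263/52 = [5; 17, 3].

[5; 17, 3]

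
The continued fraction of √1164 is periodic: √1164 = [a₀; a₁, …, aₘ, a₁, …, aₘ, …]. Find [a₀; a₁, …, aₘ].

a₀ = ⌊√1164⌋ = 34.

[34; 8, 1, 1, 16, 1, 1, 8, 68]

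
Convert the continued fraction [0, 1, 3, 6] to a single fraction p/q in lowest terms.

19/25

Fold from the inside: start with 6/1.
  3 + 1/6 = 19/6
  1 + 6/19 = 25/19
  0 + 19/25 = 19/25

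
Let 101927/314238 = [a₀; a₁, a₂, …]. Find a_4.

11

101927 = 0·314238 + 101927   →  a_0 = 0
314238 = 3·101927 + 8457   →  a_1 = 3
101927 = 12·8457 + 443   →  a_2 = 12
8457 = 19·443 + 40   →  a_3 = 19
443 = 11·40 + 3   →  a_4 = 11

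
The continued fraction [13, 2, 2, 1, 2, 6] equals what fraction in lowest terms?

Using pₖ = aₖpₖ₋₁ + pₖ₋₂ and qₖ = aₖqₖ₋₁ + qₖ₋₂:
  k=0: a=13, p=13, q=1
  k=1: a=2, p=27, q=2
  k=2: a=2, p=67, q=5
  k=3: a=1, p=94, q=7
  k=4: a=2, p=255, q=19
  k=5: a=6, p=1624, q=121

1624/121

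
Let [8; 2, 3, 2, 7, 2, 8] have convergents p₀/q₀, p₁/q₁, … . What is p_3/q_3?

Using pₖ = aₖpₖ₋₁ + pₖ₋₂, qₖ = aₖqₖ₋₁ + qₖ₋₂ (with p₋₁=1, p₋₂=0, q₋₁=0, q₋₂=1):
  k=0: a=8, p=8, q=1
  k=1: a=2, p=17, q=2
  k=2: a=3, p=59, q=7
  k=3: a=2, p=135, q=16

135/16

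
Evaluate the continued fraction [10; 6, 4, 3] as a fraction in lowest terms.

Fold from the inside: start with 3/1.
  4 + 1/3 = 13/3
  6 + 3/13 = 81/13
  10 + 13/81 = 823/81

823/81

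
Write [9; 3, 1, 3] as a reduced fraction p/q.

139/15

Fold from the inside: start with 3/1.
  1 + 1/3 = 4/3
  3 + 3/4 = 15/4
  9 + 4/15 = 139/15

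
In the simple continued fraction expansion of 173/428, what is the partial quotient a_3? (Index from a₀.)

9

173 = 0·428 + 173   →  a_0 = 0
428 = 2·173 + 82   →  a_1 = 2
173 = 2·82 + 9   →  a_2 = 2
82 = 9·9 + 1   →  a_3 = 9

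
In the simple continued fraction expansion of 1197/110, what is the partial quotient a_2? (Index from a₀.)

1197 = 10·110 + 97   →  a_0 = 10
110 = 1·97 + 13   →  a_1 = 1
97 = 7·13 + 6   →  a_2 = 7

7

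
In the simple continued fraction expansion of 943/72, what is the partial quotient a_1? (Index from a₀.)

10

943 = 13·72 + 7   →  a_0 = 13
72 = 10·7 + 2   →  a_1 = 10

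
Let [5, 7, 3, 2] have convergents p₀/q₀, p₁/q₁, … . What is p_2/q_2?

Using pₖ = aₖpₖ₋₁ + pₖ₋₂, qₖ = aₖqₖ₋₁ + qₖ₋₂ (with p₋₁=1, p₋₂=0, q₋₁=0, q₋₂=1):
  k=0: a=5, p=5, q=1
  k=1: a=7, p=36, q=7
  k=2: a=3, p=113, q=22

113/22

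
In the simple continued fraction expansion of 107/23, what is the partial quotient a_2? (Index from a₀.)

1

107 = 4·23 + 15   →  a_0 = 4
23 = 1·15 + 8   →  a_1 = 1
15 = 1·8 + 7   →  a_2 = 1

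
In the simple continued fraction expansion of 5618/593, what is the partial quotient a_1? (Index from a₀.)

5618 = 9·593 + 281   →  a_0 = 9
593 = 2·281 + 31   →  a_1 = 2

2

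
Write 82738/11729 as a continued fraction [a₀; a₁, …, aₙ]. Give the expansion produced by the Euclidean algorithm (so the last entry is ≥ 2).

82738 = 7×11729 + 635
11729 = 18×635 + 299
635 = 2×299 + 37
299 = 8×37 + 3
37 = 12×3 + 1
3 = 3×1 + 0  (stop)
So 82738/11729 = [7; 18, 2, 8, 12, 3].

[7; 18, 2, 8, 12, 3]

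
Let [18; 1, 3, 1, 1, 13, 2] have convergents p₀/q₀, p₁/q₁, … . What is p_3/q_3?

94/5

Using pₖ = aₖpₖ₋₁ + pₖ₋₂, qₖ = aₖqₖ₋₁ + qₖ₋₂ (with p₋₁=1, p₋₂=0, q₋₁=0, q₋₂=1):
  k=0: a=18, p=18, q=1
  k=1: a=1, p=19, q=1
  k=2: a=3, p=75, q=4
  k=3: a=1, p=94, q=5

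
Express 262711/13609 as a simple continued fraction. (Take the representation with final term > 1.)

262711 = 19·13609 + 4140
13609 = 3·4140 + 1189
4140 = 3·1189 + 573
1189 = 2·573 + 43
573 = 13·43 + 14
43 = 3·14 + 1
14 = 14·1 + 0  (stop)
So 262711/13609 = [19; 3, 3, 2, 13, 3, 14].

[19; 3, 3, 2, 13, 3, 14]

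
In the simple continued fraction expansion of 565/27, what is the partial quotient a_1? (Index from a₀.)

565 = 20·27 + 25   →  a_0 = 20
27 = 1·25 + 2   →  a_1 = 1

1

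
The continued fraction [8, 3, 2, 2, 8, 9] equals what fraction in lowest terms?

Using pₖ = aₖpₖ₋₁ + pₖ₋₂ and qₖ = aₖqₖ₋₁ + qₖ₋₂:
  k=0: a=8, p=8, q=1
  k=1: a=3, p=25, q=3
  k=2: a=2, p=58, q=7
  k=3: a=2, p=141, q=17
  k=4: a=8, p=1186, q=143
  k=5: a=9, p=10815, q=1304

10815/1304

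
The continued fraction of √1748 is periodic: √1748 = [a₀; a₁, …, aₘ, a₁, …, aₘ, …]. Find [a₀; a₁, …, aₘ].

[41; 1, 4, 4, 4, 1, 82]

a₀ = ⌊√1748⌋ = 41.
With m₀=0, d₀=1 and mₖ₊₁ = dₖaₖ − mₖ, dₖ₊₁ = (n − mₖ₊₁²)/dₖ, aₖ₊₁ = ⌊(a₀+mₖ₊₁)/dₖ₊₁⌋:
  k=1: m=41, d=67, a=1
  k=2: m=26, d=16, a=4
  k=3: m=38, d=19, a=4
  k=4: m=38, d=16, a=4
  k=5: m=26, d=67, a=1
  k=6: m=41, d=1, a=82
d=1 and a=2a₀=82 at k=6, so the next step gives (m, d) = (41, 67) again — its k=1 value — and the period has length 6.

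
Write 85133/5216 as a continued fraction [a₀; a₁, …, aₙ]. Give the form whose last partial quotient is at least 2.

[16; 3, 9, 15, 2, 2, 2]

85133 = 16*5216 + 1677
5216 = 3*1677 + 185
1677 = 9*185 + 12
185 = 15*12 + 5
12 = 2*5 + 2
5 = 2*2 + 1
2 = 2*1 + 0  (stop)
So 85133/5216 = [16; 3, 9, 15, 2, 2, 2].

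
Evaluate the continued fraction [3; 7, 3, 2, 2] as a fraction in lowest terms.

389/124

Fold from the inside: start with 2/1.
  2 + 1/2 = 5/2
  3 + 2/5 = 17/5
  7 + 5/17 = 124/17
  3 + 17/124 = 389/124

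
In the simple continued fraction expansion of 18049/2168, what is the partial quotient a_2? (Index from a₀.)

18049 = 8·2168 + 705   →  a_0 = 8
2168 = 3·705 + 53   →  a_1 = 3
705 = 13·53 + 16   →  a_2 = 13

13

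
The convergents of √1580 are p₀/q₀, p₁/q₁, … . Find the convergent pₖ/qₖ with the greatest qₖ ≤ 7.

159/4

√1580 = [39; 1, 2, 1, 78, …] (period length 4).
Convergents:
  p_0/q_0 = 39/1
  p_1/q_1 = 40/1
  p_2/q_2 = 119/3
  p_3/q_3 = 159/4
  p_4/q_4 = 12521/315
q_3 = 4 ≤ 7 < 315 = q_4, so the answer is 159/4.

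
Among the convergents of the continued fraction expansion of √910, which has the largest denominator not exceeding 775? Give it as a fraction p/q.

10890/361

√910 = [30; 6, 60, …] (period length 2).
Convergents:
  p_0/q_0 = 30/1
  p_1/q_1 = 181/6
  p_2/q_2 = 10890/361
  p_3/q_3 = 65521/2172
q_2 = 361 ≤ 775 < 2172 = q_3, so the answer is 10890/361.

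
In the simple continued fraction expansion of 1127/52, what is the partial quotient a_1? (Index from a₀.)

1

1127 = 21·52 + 35   →  a_0 = 21
52 = 1·35 + 17   →  a_1 = 1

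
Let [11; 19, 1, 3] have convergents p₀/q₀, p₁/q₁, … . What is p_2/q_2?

221/20

Using pₖ = aₖpₖ₋₁ + pₖ₋₂, qₖ = aₖqₖ₋₁ + qₖ₋₂ (with p₋₁=1, p₋₂=0, q₋₁=0, q₋₂=1):
  k=0: a=11, p=11, q=1
  k=1: a=19, p=210, q=19
  k=2: a=1, p=221, q=20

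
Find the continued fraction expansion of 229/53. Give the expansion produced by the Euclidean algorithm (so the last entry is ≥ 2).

229 = 4·53 + 17
53 = 3·17 + 2
17 = 8·2 + 1
2 = 2·1 + 0  (stop)
So 229/53 = [4; 3, 8, 2].

[4; 3, 8, 2]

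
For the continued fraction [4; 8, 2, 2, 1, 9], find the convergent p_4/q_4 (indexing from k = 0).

Using pₖ = aₖpₖ₋₁ + pₖ₋₂, qₖ = aₖqₖ₋₁ + qₖ₋₂ (with p₋₁=1, p₋₂=0, q₋₁=0, q₋₂=1):
  k=0: a=4, p=4, q=1
  k=1: a=8, p=33, q=8
  k=2: a=2, p=70, q=17
  k=3: a=2, p=173, q=42
  k=4: a=1, p=243, q=59

243/59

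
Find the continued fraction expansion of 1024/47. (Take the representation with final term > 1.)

1024 = 21·47 + 37
47 = 1·37 + 10
37 = 3·10 + 7
10 = 1·7 + 3
7 = 2·3 + 1
3 = 3·1 + 0  (stop)
So 1024/47 = [21; 1, 3, 1, 2, 3].

[21; 1, 3, 1, 2, 3]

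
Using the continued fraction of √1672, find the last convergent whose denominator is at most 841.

√1672 = [40; 1, 8, 10, 8, 1, 80, …] (period length 6).
Convergents:
  p_0/q_0 = 40/1
  p_1/q_1 = 41/1
  p_2/q_2 = 368/9
  p_3/q_3 = 3721/91
  p_4/q_4 = 30136/737
  p_5/q_5 = 33857/828
  p_6/q_6 = 2738696/66977
q_5 = 828 ≤ 841 < 66977 = q_6, so the answer is 33857/828.

33857/828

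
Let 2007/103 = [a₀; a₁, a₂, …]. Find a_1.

2007 = 19·103 + 50   →  a_0 = 19
103 = 2·50 + 3   →  a_1 = 2

2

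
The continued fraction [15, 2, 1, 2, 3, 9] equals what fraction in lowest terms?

3858/251

Using pₖ = aₖpₖ₋₁ + pₖ₋₂ and qₖ = aₖqₖ₋₁ + qₖ₋₂:
  k=0: a=15, p=15, q=1
  k=1: a=2, p=31, q=2
  k=2: a=1, p=46, q=3
  k=3: a=2, p=123, q=8
  k=4: a=3, p=415, q=27
  k=5: a=9, p=3858, q=251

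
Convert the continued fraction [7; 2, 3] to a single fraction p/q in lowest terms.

Fold from the inside: start with 3/1.
  2 + 1/3 = 7/3
  7 + 3/7 = 52/7

52/7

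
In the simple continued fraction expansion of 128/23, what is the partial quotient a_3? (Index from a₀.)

3

128 = 5·23 + 13   →  a_0 = 5
23 = 1·13 + 10   →  a_1 = 1
13 = 1·10 + 3   →  a_2 = 1
10 = 3·3 + 1   →  a_3 = 3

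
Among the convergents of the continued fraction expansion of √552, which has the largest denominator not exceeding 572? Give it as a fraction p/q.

√552 = [23; 2, 46, …] (period length 2).
Convergents:
  p_0/q_0 = 23/1
  p_1/q_1 = 47/2
  p_2/q_2 = 2185/93
  p_3/q_3 = 4417/188
  p_4/q_4 = 205367/8741
q_3 = 188 ≤ 572 < 8741 = q_4, so the answer is 4417/188.

4417/188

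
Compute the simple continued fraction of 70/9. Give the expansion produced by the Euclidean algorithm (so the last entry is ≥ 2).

[7; 1, 3, 2]

70 = 7*9 + 7
9 = 1*7 + 2
7 = 3*2 + 1
2 = 2*1 + 0  (stop)
So 70/9 = [7; 1, 3, 2].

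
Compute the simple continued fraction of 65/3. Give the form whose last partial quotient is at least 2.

65 = 21·3 + 2
3 = 1·2 + 1
2 = 2·1 + 0  (stop)
So 65/3 = [21; 1, 2].

[21; 1, 2]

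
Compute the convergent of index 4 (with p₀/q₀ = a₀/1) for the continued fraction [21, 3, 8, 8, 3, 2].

13517/634

Using pₖ = aₖpₖ₋₁ + pₖ₋₂, qₖ = aₖqₖ₋₁ + qₖ₋₂ (with p₋₁=1, p₋₂=0, q₋₁=0, q₋₂=1):
  k=0: a=21, p=21, q=1
  k=1: a=3, p=64, q=3
  k=2: a=8, p=533, q=25
  k=3: a=8, p=4328, q=203
  k=4: a=3, p=13517, q=634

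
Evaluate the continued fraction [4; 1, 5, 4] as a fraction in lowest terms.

121/25

Fold from the inside: start with 4/1.
  5 + 1/4 = 21/4
  1 + 4/21 = 25/21
  4 + 21/25 = 121/25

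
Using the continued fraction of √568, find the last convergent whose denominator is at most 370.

6840/287

√568 = [23; 1, 4, 1, 46, …] (period length 4).
Convergents:
  p_0/q_0 = 23/1
  p_1/q_1 = 24/1
  p_2/q_2 = 119/5
  p_3/q_3 = 143/6
  p_4/q_4 = 6697/281
  p_5/q_5 = 6840/287
  p_6/q_6 = 34057/1429
q_5 = 287 ≤ 370 < 1429 = q_6, so the answer is 6840/287.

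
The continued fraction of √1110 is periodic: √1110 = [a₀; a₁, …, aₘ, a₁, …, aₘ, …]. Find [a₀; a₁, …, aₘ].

a₀ = ⌊√1110⌋ = 33.
With m₀=0, d₀=1 and mₖ₊₁ = dₖaₖ − mₖ, dₖ₊₁ = (n − mₖ₊₁²)/dₖ, aₖ₊₁ = ⌊(a₀+mₖ₊₁)/dₖ₊₁⌋:
  k=1: m=33, d=21, a=3
  k=2: m=30, d=10, a=6
  k=3: m=30, d=21, a=3
  k=4: m=33, d=1, a=66
d=1 and a=2a₀=66 at k=4, so the next step gives (m, d) = (33, 21) again — its k=1 value — and the period has length 4.

[33; 3, 6, 3, 66]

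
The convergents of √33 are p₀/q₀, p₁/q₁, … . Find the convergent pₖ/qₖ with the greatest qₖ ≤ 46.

√33 = [5; 1, 2, 1, 10, …] (period length 4).
Convergents:
  p_0/q_0 = 5/1
  p_1/q_1 = 6/1
  p_2/q_2 = 17/3
  p_3/q_3 = 23/4
  p_4/q_4 = 247/43
  p_5/q_5 = 270/47
q_4 = 43 ≤ 46 < 47 = q_5, so the answer is 247/43.

247/43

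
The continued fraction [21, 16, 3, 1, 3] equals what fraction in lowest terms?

5139/244

Using pₖ = aₖpₖ₋₁ + pₖ₋₂ and qₖ = aₖqₖ₋₁ + qₖ₋₂:
  k=0: a=21, p=21, q=1
  k=1: a=16, p=337, q=16
  k=2: a=3, p=1032, q=49
  k=3: a=1, p=1369, q=65
  k=4: a=3, p=5139, q=244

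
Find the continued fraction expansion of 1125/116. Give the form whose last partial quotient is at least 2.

[9; 1, 2, 3, 5, 2]

1125 = 9×116 + 81
116 = 1×81 + 35
81 = 2×35 + 11
35 = 3×11 + 2
11 = 5×2 + 1
2 = 2×1 + 0  (stop)
So 1125/116 = [9; 1, 2, 3, 5, 2].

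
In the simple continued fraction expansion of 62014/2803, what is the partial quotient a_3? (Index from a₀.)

62014 = 22·2803 + 348   →  a_0 = 22
2803 = 8·348 + 19   →  a_1 = 8
348 = 18·19 + 6   →  a_2 = 18
19 = 3·6 + 1   →  a_3 = 3

3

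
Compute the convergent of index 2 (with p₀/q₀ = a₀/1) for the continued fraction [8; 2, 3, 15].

Using pₖ = aₖpₖ₋₁ + pₖ₋₂, qₖ = aₖqₖ₋₁ + qₖ₋₂ (with p₋₁=1, p₋₂=0, q₋₁=0, q₋₂=1):
  k=0: a=8, p=8, q=1
  k=1: a=2, p=17, q=2
  k=2: a=3, p=59, q=7

59/7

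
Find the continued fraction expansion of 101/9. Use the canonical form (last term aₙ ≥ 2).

[11; 4, 2]

101 = 11*9 + 2
9 = 4*2 + 1
2 = 2*1 + 0  (stop)
So 101/9 = [11; 4, 2].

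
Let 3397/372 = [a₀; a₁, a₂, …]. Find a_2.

1

3397 = 9·372 + 49   →  a_0 = 9
372 = 7·49 + 29   →  a_1 = 7
49 = 1·29 + 20   →  a_2 = 1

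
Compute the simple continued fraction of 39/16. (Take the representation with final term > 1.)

39 = 2*16 + 7
16 = 2*7 + 2
7 = 3*2 + 1
2 = 2*1 + 0  (stop)
So 39/16 = [2; 2, 3, 2].

[2; 2, 3, 2]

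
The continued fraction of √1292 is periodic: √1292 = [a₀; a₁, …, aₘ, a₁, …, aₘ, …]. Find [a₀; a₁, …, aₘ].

[35; 1, 16, 1, 70]

a₀ = ⌊√1292⌋ = 35.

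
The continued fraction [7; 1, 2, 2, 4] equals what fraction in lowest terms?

239/31

Fold from the inside: start with 4/1.
  2 + 1/4 = 9/4
  2 + 4/9 = 22/9
  1 + 9/22 = 31/22
  7 + 22/31 = 239/31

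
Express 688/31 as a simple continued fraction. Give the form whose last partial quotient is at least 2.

[22; 5, 6]

688 = 22*31 + 6
31 = 5*6 + 1
6 = 6*1 + 0  (stop)
So 688/31 = [22; 5, 6].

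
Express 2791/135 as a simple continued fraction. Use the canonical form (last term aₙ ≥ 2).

2791 = 20·135 + 91
135 = 1·91 + 44
91 = 2·44 + 3
44 = 14·3 + 2
3 = 1·2 + 1
2 = 2·1 + 0  (stop)
So 2791/135 = [20; 1, 2, 14, 1, 2].

[20; 1, 2, 14, 1, 2]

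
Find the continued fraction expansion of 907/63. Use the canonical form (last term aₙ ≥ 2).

[14; 2, 1, 1, 12]

907 = 14·63 + 25
63 = 2·25 + 13
25 = 1·13 + 12
13 = 1·12 + 1
12 = 12·1 + 0  (stop)
So 907/63 = [14; 2, 1, 1, 12].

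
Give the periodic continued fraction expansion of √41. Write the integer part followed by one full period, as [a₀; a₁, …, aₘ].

a₀ = ⌊√41⌋ = 6.
With m₀=0, d₀=1 and mₖ₊₁ = dₖaₖ − mₖ, dₖ₊₁ = (n − mₖ₊₁²)/dₖ, aₖ₊₁ = ⌊(a₀+mₖ₊₁)/dₖ₊₁⌋:
  k=1: m=6, d=5, a=2
  k=2: m=4, d=5, a=2
  k=3: m=6, d=1, a=12
d=1 and a=2a₀=12 at k=3, so the next step gives (m, d) = (6, 5) again — its k=1 value — and the period has length 3.

[6; 2, 2, 12]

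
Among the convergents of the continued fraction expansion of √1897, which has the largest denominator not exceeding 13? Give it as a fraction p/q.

392/9

√1897 = [43; 1, 1, 4, 12, 4, 1, 1, 86, …] (period length 8).
Convergents:
  p_0/q_0 = 43/1
  p_1/q_1 = 44/1
  p_2/q_2 = 87/2
  p_3/q_3 = 392/9
  p_4/q_4 = 4791/110
q_3 = 9 ≤ 13 < 110 = q_4, so the answer is 392/9.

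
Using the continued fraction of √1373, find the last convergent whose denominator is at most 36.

704/19

√1373 = [37; 18, 1, 1, 18, 74, …] (period length 5).
Convergents:
  p_0/q_0 = 37/1
  p_1/q_1 = 667/18
  p_2/q_2 = 704/19
  p_3/q_3 = 1371/37
q_2 = 19 ≤ 36 < 37 = q_3, so the answer is 704/19.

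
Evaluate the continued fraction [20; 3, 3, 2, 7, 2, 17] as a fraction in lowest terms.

129459/6376

Using pₖ = aₖpₖ₋₁ + pₖ₋₂ and qₖ = aₖqₖ₋₁ + qₖ₋₂:
  k=0: a=20, p=20, q=1
  k=1: a=3, p=61, q=3
  k=2: a=3, p=203, q=10
  k=3: a=2, p=467, q=23
  k=4: a=7, p=3472, q=171
  k=5: a=2, p=7411, q=365
  k=6: a=17, p=129459, q=6376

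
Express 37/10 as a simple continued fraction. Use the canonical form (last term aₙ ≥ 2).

37 = 3·10 + 7
10 = 1·7 + 3
7 = 2·3 + 1
3 = 3·1 + 0  (stop)
So 37/10 = [3; 1, 2, 3].

[3; 1, 2, 3]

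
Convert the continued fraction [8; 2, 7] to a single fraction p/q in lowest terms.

Fold from the inside: start with 7/1.
  2 + 1/7 = 15/7
  8 + 7/15 = 127/15

127/15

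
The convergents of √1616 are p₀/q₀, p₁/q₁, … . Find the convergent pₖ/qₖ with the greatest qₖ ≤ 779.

√1616 = [40; 5, 80, …] (period length 2).
Convergents:
  p_0/q_0 = 40/1
  p_1/q_1 = 201/5
  p_2/q_2 = 16120/401
  p_3/q_3 = 80801/2010
q_2 = 401 ≤ 779 < 2010 = q_3, so the answer is 16120/401.

16120/401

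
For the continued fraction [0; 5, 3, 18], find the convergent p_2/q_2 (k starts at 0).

3/16

Using pₖ = aₖpₖ₋₁ + pₖ₋₂, qₖ = aₖqₖ₋₁ + qₖ₋₂ (with p₋₁=1, p₋₂=0, q₋₁=0, q₋₂=1):
  k=0: a=0, p=0, q=1
  k=1: a=5, p=1, q=5
  k=2: a=3, p=3, q=16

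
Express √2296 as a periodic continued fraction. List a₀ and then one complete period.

[47; 1, 10, 1, 94]

a₀ = ⌊√2296⌋ = 47.
With m₀=0, d₀=1 and mₖ₊₁ = dₖaₖ − mₖ, dₖ₊₁ = (n − mₖ₊₁²)/dₖ, aₖ₊₁ = ⌊(a₀+mₖ₊₁)/dₖ₊₁⌋:
  k=1: m=47, d=87, a=1
  k=2: m=40, d=8, a=10
  k=3: m=40, d=87, a=1
  k=4: m=47, d=1, a=94
d=1 and a=2a₀=94 at k=4, so the next step gives (m, d) = (47, 87) again — its k=1 value — and the period has length 4.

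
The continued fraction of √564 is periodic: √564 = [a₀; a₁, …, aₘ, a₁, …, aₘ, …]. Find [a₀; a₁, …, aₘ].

a₀ = ⌊√564⌋ = 23.

[23; 1, 2, 1, 46]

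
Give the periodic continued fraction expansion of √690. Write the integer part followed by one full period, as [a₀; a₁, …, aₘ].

a₀ = ⌊√690⌋ = 26.
With m₀=0, d₀=1 and mₖ₊₁ = dₖaₖ − mₖ, dₖ₊₁ = (n − mₖ₊₁²)/dₖ, aₖ₊₁ = ⌊(a₀+mₖ₊₁)/dₖ₊₁⌋:
  k=1: m=26, d=14, a=3
  k=2: m=16, d=31, a=1
  k=3: m=15, d=15, a=2
  k=4: m=15, d=31, a=1
  k=5: m=16, d=14, a=3
  k=6: m=26, d=1, a=52
d=1 and a=2a₀=52 at k=6, so the next step gives (m, d) = (26, 14) again — its k=1 value — and the period has length 6.

[26; 3, 1, 2, 1, 3, 52]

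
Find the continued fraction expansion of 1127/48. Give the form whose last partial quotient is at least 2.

[23; 2, 11, 2]

1127 = 23·48 + 23
48 = 2·23 + 2
23 = 11·2 + 1
2 = 2·1 + 0  (stop)
So 1127/48 = [23; 2, 11, 2].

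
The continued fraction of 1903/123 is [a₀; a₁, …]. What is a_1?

1903 = 15·123 + 58   →  a_0 = 15
123 = 2·58 + 7   →  a_1 = 2

2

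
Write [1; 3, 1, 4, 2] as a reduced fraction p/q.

Fold from the inside: start with 2/1.
  4 + 1/2 = 9/2
  1 + 2/9 = 11/9
  3 + 9/11 = 42/11
  1 + 11/42 = 53/42

53/42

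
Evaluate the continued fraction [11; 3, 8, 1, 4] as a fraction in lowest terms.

Fold from the inside: start with 4/1.
  1 + 1/4 = 5/4
  8 + 4/5 = 44/5
  3 + 5/44 = 137/44
  11 + 44/137 = 1551/137

1551/137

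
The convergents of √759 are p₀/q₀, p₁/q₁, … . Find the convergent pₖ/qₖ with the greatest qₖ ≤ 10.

248/9

√759 = [27; 1, 1, 4, 1, 1, 54, …] (period length 6).
Convergents:
  p_0/q_0 = 27/1
  p_1/q_1 = 28/1
  p_2/q_2 = 55/2
  p_3/q_3 = 248/9
  p_4/q_4 = 303/11
q_3 = 9 ≤ 10 < 11 = q_4, so the answer is 248/9.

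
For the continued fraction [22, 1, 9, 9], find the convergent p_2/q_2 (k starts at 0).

229/10

Using pₖ = aₖpₖ₋₁ + pₖ₋₂, qₖ = aₖqₖ₋₁ + qₖ₋₂ (with p₋₁=1, p₋₂=0, q₋₁=0, q₋₂=1):
  k=0: a=22, p=22, q=1
  k=1: a=1, p=23, q=1
  k=2: a=9, p=229, q=10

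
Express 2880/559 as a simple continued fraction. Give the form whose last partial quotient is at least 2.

2880 = 5·559 + 85
559 = 6·85 + 49
85 = 1·49 + 36
49 = 1·36 + 13
36 = 2·13 + 10
13 = 1·10 + 3
10 = 3·3 + 1
3 = 3·1 + 0  (stop)
So 2880/559 = [5; 6, 1, 1, 2, 1, 3, 3].

[5; 6, 1, 1, 2, 1, 3, 3]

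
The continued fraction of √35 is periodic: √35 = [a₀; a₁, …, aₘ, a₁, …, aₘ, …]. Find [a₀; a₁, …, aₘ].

a₀ = ⌊√35⌋ = 5.
With m₀=0, d₀=1 and mₖ₊₁ = dₖaₖ − mₖ, dₖ₊₁ = (n − mₖ₊₁²)/dₖ, aₖ₊₁ = ⌊(a₀+mₖ₊₁)/dₖ₊₁⌋:
  k=1: m=5, d=10, a=1
  k=2: m=5, d=1, a=10
d=1 and a=2a₀=10 at k=2, so the next step gives (m, d) = (5, 10) again — its k=1 value — and the period has length 2.

[5; 1, 10]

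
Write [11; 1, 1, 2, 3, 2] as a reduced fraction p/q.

Fold from the inside: start with 2/1.
  3 + 1/2 = 7/2
  2 + 2/7 = 16/7
  1 + 7/16 = 23/16
  1 + 16/23 = 39/23
  11 + 23/39 = 452/39

452/39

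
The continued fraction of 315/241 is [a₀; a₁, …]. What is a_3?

1

315 = 1·241 + 74   →  a_0 = 1
241 = 3·74 + 19   →  a_1 = 3
74 = 3·19 + 17   →  a_2 = 3
19 = 1·17 + 2   →  a_3 = 1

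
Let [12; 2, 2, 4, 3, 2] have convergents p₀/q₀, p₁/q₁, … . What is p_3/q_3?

273/22

Using pₖ = aₖpₖ₋₁ + pₖ₋₂, qₖ = aₖqₖ₋₁ + qₖ₋₂ (with p₋₁=1, p₋₂=0, q₋₁=0, q₋₂=1):
  k=0: a=12, p=12, q=1
  k=1: a=2, p=25, q=2
  k=2: a=2, p=62, q=5
  k=3: a=4, p=273, q=22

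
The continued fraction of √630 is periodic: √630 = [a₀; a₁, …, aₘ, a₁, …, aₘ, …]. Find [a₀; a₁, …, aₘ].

a₀ = ⌊√630⌋ = 25.
With m₀=0, d₀=1 and mₖ₊₁ = dₖaₖ − mₖ, dₖ₊₁ = (n − mₖ₊₁²)/dₖ, aₖ₊₁ = ⌊(a₀+mₖ₊₁)/dₖ₊₁⌋:
  k=1: m=25, d=5, a=10
  k=2: m=25, d=1, a=50
d=1 and a=2a₀=50 at k=2, so the next step gives (m, d) = (25, 5) again — its k=1 value — and the period has length 2.

[25; 10, 50]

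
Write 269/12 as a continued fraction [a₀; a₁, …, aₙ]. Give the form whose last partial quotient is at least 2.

269 = 22*12 + 5
12 = 2*5 + 2
5 = 2*2 + 1
2 = 2*1 + 0  (stop)
So 269/12 = [22; 2, 2, 2].

[22; 2, 2, 2]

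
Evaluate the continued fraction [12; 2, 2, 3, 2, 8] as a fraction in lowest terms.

Using pₖ = aₖpₖ₋₁ + pₖ₋₂ and qₖ = aₖqₖ₋₁ + qₖ₋₂:
  k=0: a=12, p=12, q=1
  k=1: a=2, p=25, q=2
  k=2: a=2, p=62, q=5
  k=3: a=3, p=211, q=17
  k=4: a=2, p=484, q=39
  k=5: a=8, p=4083, q=329

4083/329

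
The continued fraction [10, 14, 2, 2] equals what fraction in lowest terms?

Fold from the inside: start with 2/1.
  2 + 1/2 = 5/2
  14 + 2/5 = 72/5
  10 + 5/72 = 725/72

725/72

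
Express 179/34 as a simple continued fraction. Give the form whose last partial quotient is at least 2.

[5; 3, 1, 3, 2]

179 = 5*34 + 9
34 = 3*9 + 7
9 = 1*7 + 2
7 = 3*2 + 1
2 = 2*1 + 0  (stop)
So 179/34 = [5; 3, 1, 3, 2].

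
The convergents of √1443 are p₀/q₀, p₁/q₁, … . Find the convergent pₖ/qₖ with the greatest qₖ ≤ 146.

√1443 = [37; 1, 74, …] (period length 2).
Convergents:
  p_0/q_0 = 37/1
  p_1/q_1 = 38/1
  p_2/q_2 = 2849/75
  p_3/q_3 = 2887/76
  p_4/q_4 = 216487/5699
q_3 = 76 ≤ 146 < 5699 = q_4, so the answer is 2887/76.

2887/76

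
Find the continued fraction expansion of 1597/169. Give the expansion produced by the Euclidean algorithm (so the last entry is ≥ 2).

[9; 2, 4, 2, 8]

1597 = 9·169 + 76
169 = 2·76 + 17
76 = 4·17 + 8
17 = 2·8 + 1
8 = 8·1 + 0  (stop)
So 1597/169 = [9; 2, 4, 2, 8].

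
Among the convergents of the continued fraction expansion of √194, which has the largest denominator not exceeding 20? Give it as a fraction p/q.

195/14

√194 = [13; 1, 12, 1, 26, …] (period length 4).
Convergents:
  p_0/q_0 = 13/1
  p_1/q_1 = 14/1
  p_2/q_2 = 181/13
  p_3/q_3 = 195/14
  p_4/q_4 = 5251/377
q_3 = 14 ≤ 20 < 377 = q_4, so the answer is 195/14.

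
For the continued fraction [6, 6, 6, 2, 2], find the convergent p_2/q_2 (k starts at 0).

Using pₖ = aₖpₖ₋₁ + pₖ₋₂, qₖ = aₖqₖ₋₁ + qₖ₋₂ (with p₋₁=1, p₋₂=0, q₋₁=0, q₋₂=1):
  k=0: a=6, p=6, q=1
  k=1: a=6, p=37, q=6
  k=2: a=6, p=228, q=37

228/37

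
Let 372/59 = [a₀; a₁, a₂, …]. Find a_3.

1

372 = 6·59 + 18   →  a_0 = 6
59 = 3·18 + 5   →  a_1 = 3
18 = 3·5 + 3   →  a_2 = 3
5 = 1·3 + 2   →  a_3 = 1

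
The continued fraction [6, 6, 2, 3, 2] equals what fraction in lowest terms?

Fold from the inside: start with 2/1.
  3 + 1/2 = 7/2
  2 + 2/7 = 16/7
  6 + 7/16 = 103/16
  6 + 16/103 = 634/103

634/103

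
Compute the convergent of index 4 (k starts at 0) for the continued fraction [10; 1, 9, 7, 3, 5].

2431/223

Using pₖ = aₖpₖ₋₁ + pₖ₋₂, qₖ = aₖqₖ₋₁ + qₖ₋₂ (with p₋₁=1, p₋₂=0, q₋₁=0, q₋₂=1):
  k=0: a=10, p=10, q=1
  k=1: a=1, p=11, q=1
  k=2: a=9, p=109, q=10
  k=3: a=7, p=774, q=71
  k=4: a=3, p=2431, q=223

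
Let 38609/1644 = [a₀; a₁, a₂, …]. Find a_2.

38609 = 23·1644 + 797   →  a_0 = 23
1644 = 2·797 + 50   →  a_1 = 2
797 = 15·50 + 47   →  a_2 = 15

15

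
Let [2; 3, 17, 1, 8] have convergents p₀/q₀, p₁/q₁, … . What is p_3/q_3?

Using pₖ = aₖpₖ₋₁ + pₖ₋₂, qₖ = aₖqₖ₋₁ + qₖ₋₂ (with p₋₁=1, p₋₂=0, q₋₁=0, q₋₂=1):
  k=0: a=2, p=2, q=1
  k=1: a=3, p=7, q=3
  k=2: a=17, p=121, q=52
  k=3: a=1, p=128, q=55

128/55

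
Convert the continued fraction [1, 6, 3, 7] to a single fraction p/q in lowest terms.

Using pₖ = aₖpₖ₋₁ + pₖ₋₂ and qₖ = aₖqₖ₋₁ + qₖ₋₂:
  k=0: a=1, p=1, q=1
  k=1: a=6, p=7, q=6
  k=2: a=3, p=22, q=19
  k=3: a=7, p=161, q=139

161/139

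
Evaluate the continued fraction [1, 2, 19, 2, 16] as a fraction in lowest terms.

Fold from the inside: start with 16/1.
  2 + 1/16 = 33/16
  19 + 16/33 = 643/33
  2 + 33/643 = 1319/643
  1 + 643/1319 = 1962/1319

1962/1319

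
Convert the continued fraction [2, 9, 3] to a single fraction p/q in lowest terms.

59/28

Using pₖ = aₖpₖ₋₁ + pₖ₋₂ and qₖ = aₖqₖ₋₁ + qₖ₋₂:
  k=0: a=2, p=2, q=1
  k=1: a=9, p=19, q=9
  k=2: a=3, p=59, q=28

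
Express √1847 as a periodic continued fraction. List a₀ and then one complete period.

a₀ = ⌊√1847⌋ = 42.
With m₀=0, d₀=1 and mₖ₊₁ = dₖaₖ − mₖ, dₖ₊₁ = (n − mₖ₊₁²)/dₖ, aₖ₊₁ = ⌊(a₀+mₖ₊₁)/dₖ₊₁⌋:
  k=1: m=42, d=83, a=1
  k=2: m=41, d=2, a=41
  k=3: m=41, d=83, a=1
  k=4: m=42, d=1, a=84
d=1 and a=2a₀=84 at k=4, so the next step gives (m, d) = (42, 83) again — its k=1 value — and the period has length 4.

[42; 1, 41, 1, 84]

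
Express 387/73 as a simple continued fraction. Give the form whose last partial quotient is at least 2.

387 = 5×73 + 22
73 = 3×22 + 7
22 = 3×7 + 1
7 = 7×1 + 0  (stop)
So 387/73 = [5; 3, 3, 7].

[5; 3, 3, 7]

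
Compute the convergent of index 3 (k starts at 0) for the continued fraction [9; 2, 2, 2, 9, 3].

Using pₖ = aₖpₖ₋₁ + pₖ₋₂, qₖ = aₖqₖ₋₁ + qₖ₋₂ (with p₋₁=1, p₋₂=0, q₋₁=0, q₋₂=1):
  k=0: a=9, p=9, q=1
  k=1: a=2, p=19, q=2
  k=2: a=2, p=47, q=5
  k=3: a=2, p=113, q=12

113/12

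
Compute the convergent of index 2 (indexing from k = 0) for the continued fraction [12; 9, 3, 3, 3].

Using pₖ = aₖpₖ₋₁ + pₖ₋₂, qₖ = aₖqₖ₋₁ + qₖ₋₂ (with p₋₁=1, p₋₂=0, q₋₁=0, q₋₂=1):
  k=0: a=12, p=12, q=1
  k=1: a=9, p=109, q=9
  k=2: a=3, p=339, q=28

339/28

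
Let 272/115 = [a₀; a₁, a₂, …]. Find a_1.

2

272 = 2·115 + 42   →  a_0 = 2
115 = 2·42 + 31   →  a_1 = 2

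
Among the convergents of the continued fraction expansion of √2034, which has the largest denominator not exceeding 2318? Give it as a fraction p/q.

40635/901

√2034 = [45; 10, 90, …] (period length 2).
Convergents:
  p_0/q_0 = 45/1
  p_1/q_1 = 451/10
  p_2/q_2 = 40635/901
  p_3/q_3 = 406801/9020
q_2 = 901 ≤ 2318 < 9020 = q_3, so the answer is 40635/901.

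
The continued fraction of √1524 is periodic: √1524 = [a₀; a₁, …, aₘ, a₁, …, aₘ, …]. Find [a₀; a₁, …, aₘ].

[39; 26, 78]

a₀ = ⌊√1524⌋ = 39.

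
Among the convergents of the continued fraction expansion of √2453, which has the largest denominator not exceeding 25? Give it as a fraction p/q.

√2453 = [49; 1, 1, 8, 1, 1, 98, …] (period length 6).
Convergents:
  p_0/q_0 = 49/1
  p_1/q_1 = 50/1
  p_2/q_2 = 99/2
  p_3/q_3 = 842/17
  p_4/q_4 = 941/19
  p_5/q_5 = 1783/36
q_4 = 19 ≤ 25 < 36 = q_5, so the answer is 941/19.

941/19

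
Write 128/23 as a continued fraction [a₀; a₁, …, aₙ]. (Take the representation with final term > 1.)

[5; 1, 1, 3, 3]

128 = 5*23 + 13
23 = 1*13 + 10
13 = 1*10 + 3
10 = 3*3 + 1
3 = 3*1 + 0  (stop)
So 128/23 = [5; 1, 1, 3, 3].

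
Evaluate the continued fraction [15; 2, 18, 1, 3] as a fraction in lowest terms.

Using pₖ = aₖpₖ₋₁ + pₖ₋₂ and qₖ = aₖqₖ₋₁ + qₖ₋₂:
  k=0: a=15, p=15, q=1
  k=1: a=2, p=31, q=2
  k=2: a=18, p=573, q=37
  k=3: a=1, p=604, q=39
  k=4: a=3, p=2385, q=154

2385/154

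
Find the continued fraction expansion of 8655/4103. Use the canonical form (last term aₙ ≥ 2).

[2; 9, 7, 4, 7, 2]

8655 = 2*4103 + 449
4103 = 9*449 + 62
449 = 7*62 + 15
62 = 4*15 + 2
15 = 7*2 + 1
2 = 2*1 + 0  (stop)
So 8655/4103 = [2; 9, 7, 4, 7, 2].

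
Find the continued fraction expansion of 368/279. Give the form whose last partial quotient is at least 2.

368 = 1*279 + 89
279 = 3*89 + 12
89 = 7*12 + 5
12 = 2*5 + 2
5 = 2*2 + 1
2 = 2*1 + 0  (stop)
So 368/279 = [1; 3, 7, 2, 2, 2].

[1; 3, 7, 2, 2, 2]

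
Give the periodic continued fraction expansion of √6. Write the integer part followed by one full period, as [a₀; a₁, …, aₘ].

a₀ = ⌊√6⌋ = 2.
With m₀=0, d₀=1 and mₖ₊₁ = dₖaₖ − mₖ, dₖ₊₁ = (n − mₖ₊₁²)/dₖ, aₖ₊₁ = ⌊(a₀+mₖ₊₁)/dₖ₊₁⌋:
  k=1: m=2, d=2, a=2
  k=2: m=2, d=1, a=4
d=1 and a=2a₀=4 at k=2, so the next step gives (m, d) = (2, 2) again — its k=1 value — and the period has length 2.

[2; 2, 4]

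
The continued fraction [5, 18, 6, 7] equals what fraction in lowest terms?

3948/781

Using pₖ = aₖpₖ₋₁ + pₖ₋₂ and qₖ = aₖqₖ₋₁ + qₖ₋₂:
  k=0: a=5, p=5, q=1
  k=1: a=18, p=91, q=18
  k=2: a=6, p=551, q=109
  k=3: a=7, p=3948, q=781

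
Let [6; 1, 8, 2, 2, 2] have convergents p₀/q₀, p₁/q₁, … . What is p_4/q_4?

Using pₖ = aₖpₖ₋₁ + pₖ₋₂, qₖ = aₖqₖ₋₁ + qₖ₋₂ (with p₋₁=1, p₋₂=0, q₋₁=0, q₋₂=1):
  k=0: a=6, p=6, q=1
  k=1: a=1, p=7, q=1
  k=2: a=8, p=62, q=9
  k=3: a=2, p=131, q=19
  k=4: a=2, p=324, q=47

324/47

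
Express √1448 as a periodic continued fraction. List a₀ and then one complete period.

[38; 19, 76]

a₀ = ⌊√1448⌋ = 38.
With m₀=0, d₀=1 and mₖ₊₁ = dₖaₖ − mₖ, dₖ₊₁ = (n − mₖ₊₁²)/dₖ, aₖ₊₁ = ⌊(a₀+mₖ₊₁)/dₖ₊₁⌋:
  k=1: m=38, d=4, a=19
  k=2: m=38, d=1, a=76
d=1 and a=2a₀=76 at k=2, so the next step gives (m, d) = (38, 4) again — its k=1 value — and the period has length 2.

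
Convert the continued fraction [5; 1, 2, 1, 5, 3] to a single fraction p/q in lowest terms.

419/73

Using pₖ = aₖpₖ₋₁ + pₖ₋₂ and qₖ = aₖqₖ₋₁ + qₖ₋₂:
  k=0: a=5, p=5, q=1
  k=1: a=1, p=6, q=1
  k=2: a=2, p=17, q=3
  k=3: a=1, p=23, q=4
  k=4: a=5, p=132, q=23
  k=5: a=3, p=419, q=73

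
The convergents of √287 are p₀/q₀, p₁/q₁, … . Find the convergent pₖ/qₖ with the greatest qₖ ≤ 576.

√287 = [16; 1, 15, 1, 32, …] (period length 4).
Convergents:
  p_0/q_0 = 16/1
  p_1/q_1 = 17/1
  p_2/q_2 = 271/16
  p_3/q_3 = 288/17
  p_4/q_4 = 9487/560
  p_5/q_5 = 9775/577
q_4 = 560 ≤ 576 < 577 = q_5, so the answer is 9487/560.

9487/560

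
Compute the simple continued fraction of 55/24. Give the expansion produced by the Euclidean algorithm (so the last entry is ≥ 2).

[2; 3, 2, 3]

55 = 2·24 + 7
24 = 3·7 + 3
7 = 2·3 + 1
3 = 3·1 + 0  (stop)
So 55/24 = [2; 3, 2, 3].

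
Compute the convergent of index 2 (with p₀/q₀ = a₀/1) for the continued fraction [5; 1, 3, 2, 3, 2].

23/4

Using pₖ = aₖpₖ₋₁ + pₖ₋₂, qₖ = aₖqₖ₋₁ + qₖ₋₂ (with p₋₁=1, p₋₂=0, q₋₁=0, q₋₂=1):
  k=0: a=5, p=5, q=1
  k=1: a=1, p=6, q=1
  k=2: a=3, p=23, q=4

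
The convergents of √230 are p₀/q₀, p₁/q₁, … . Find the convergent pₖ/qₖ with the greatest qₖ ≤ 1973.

√230 = [15; 6, 30, …] (period length 2).
Convergents:
  p_0/q_0 = 15/1
  p_1/q_1 = 91/6
  p_2/q_2 = 2745/181
  p_3/q_3 = 16561/1092
  p_4/q_4 = 499575/32941
q_3 = 1092 ≤ 1973 < 32941 = q_4, so the answer is 16561/1092.

16561/1092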